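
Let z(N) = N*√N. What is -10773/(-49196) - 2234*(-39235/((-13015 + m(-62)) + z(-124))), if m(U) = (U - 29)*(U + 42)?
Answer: -6896049096550589/894205113172 + 21737445520*I*√31/127234649 ≈ -7711.9 + 951.23*I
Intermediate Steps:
z(N) = N^(3/2)
m(U) = (-29 + U)*(42 + U)
-10773/(-49196) - 2234*(-39235/((-13015 + m(-62)) + z(-124))) = -10773/(-49196) - 2234*(-39235/((-13015 + (-1218 + (-62)² + 13*(-62))) + (-124)^(3/2))) = -10773*(-1/49196) - 2234*(-39235/((-13015 + (-1218 + 3844 - 806)) - 248*I*√31)) = 1539/7028 - 2234*(-39235/((-13015 + 1820) - 248*I*√31)) = 1539/7028 - 2234*(-39235/(-11195 - 248*I*√31)) = 1539/7028 - 2234/(2239/7847 + 248*I*√31/39235)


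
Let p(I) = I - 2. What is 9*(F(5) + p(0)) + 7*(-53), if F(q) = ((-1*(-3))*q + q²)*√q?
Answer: -389 + 360*√5 ≈ 415.98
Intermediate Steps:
p(I) = -2 + I
F(q) = √q*(q² + 3*q) (F(q) = (3*q + q²)*√q = (q² + 3*q)*√q = √q*(q² + 3*q))
9*(F(5) + p(0)) + 7*(-53) = 9*(5^(3/2)*(3 + 5) + (-2 + 0)) + 7*(-53) = 9*((5*√5)*8 - 2) - 371 = 9*(40*√5 - 2) - 371 = 9*(-2 + 40*√5) - 371 = (-18 + 360*√5) - 371 = -389 + 360*√5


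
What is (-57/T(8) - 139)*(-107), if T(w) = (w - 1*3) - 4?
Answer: 20972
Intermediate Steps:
T(w) = -7 + w (T(w) = (w - 3) - 4 = (-3 + w) - 4 = -7 + w)
(-57/T(8) - 139)*(-107) = (-57/(-7 + 8) - 139)*(-107) = (-57/1 - 139)*(-107) = (-57*1 - 139)*(-107) = (-57 - 139)*(-107) = -196*(-107) = 20972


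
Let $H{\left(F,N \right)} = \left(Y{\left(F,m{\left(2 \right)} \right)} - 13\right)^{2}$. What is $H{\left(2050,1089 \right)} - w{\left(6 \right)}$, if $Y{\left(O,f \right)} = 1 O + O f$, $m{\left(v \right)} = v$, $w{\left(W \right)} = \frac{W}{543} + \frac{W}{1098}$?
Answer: $\frac{1247503897040}{33123} \approx 3.7663 \cdot 10^{7}$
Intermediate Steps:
$w{\left(W \right)} = \frac{547 W}{198738}$ ($w{\left(W \right)} = W \frac{1}{543} + W \frac{1}{1098} = \frac{W}{543} + \frac{W}{1098} = \frac{547 W}{198738}$)
$Y{\left(O,f \right)} = O + O f$
$H{\left(F,N \right)} = \left(-13 + 3 F\right)^{2}$ ($H{\left(F,N \right)} = \left(F \left(1 + 2\right) - 13\right)^{2} = \left(F 3 - 13\right)^{2} = \left(3 F - 13\right)^{2} = \left(-13 + 3 F\right)^{2}$)
$H{\left(2050,1089 \right)} - w{\left(6 \right)} = \left(-13 + 3 \cdot 2050\right)^{2} - \frac{547}{198738} \cdot 6 = \left(-13 + 6150\right)^{2} - \frac{547}{33123} = 6137^{2} - \frac{547}{33123} = 37662769 - \frac{547}{33123} = \frac{1247503897040}{33123}$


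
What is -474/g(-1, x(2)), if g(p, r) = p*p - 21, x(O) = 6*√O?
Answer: 237/10 ≈ 23.700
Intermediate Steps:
g(p, r) = -21 + p² (g(p, r) = p² - 21 = -21 + p²)
-474/g(-1, x(2)) = -474/(-21 + (-1)²) = -474/(-21 + 1) = -474/(-20) = -474*(-1)/20 = -1*(-237/10) = 237/10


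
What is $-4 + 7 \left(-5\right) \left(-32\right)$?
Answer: $1116$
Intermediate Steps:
$-4 + 7 \left(-5\right) \left(-32\right) = -4 - -1120 = -4 + 1120 = 1116$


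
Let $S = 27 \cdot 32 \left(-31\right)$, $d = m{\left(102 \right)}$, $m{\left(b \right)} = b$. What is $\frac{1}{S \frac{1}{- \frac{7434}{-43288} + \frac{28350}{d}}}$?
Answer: $- \frac{1624303}{156430464} \approx -0.010384$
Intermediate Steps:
$d = 102$
$S = -26784$ ($S = 864 \left(-31\right) = -26784$)
$\frac{1}{S \frac{1}{- \frac{7434}{-43288} + \frac{28350}{d}}} = \frac{1}{\left(-26784\right) \frac{1}{- \frac{7434}{-43288} + \frac{28350}{102}}} = \frac{1}{\left(-26784\right) \frac{1}{\left(-7434\right) \left(- \frac{1}{43288}\right) + 28350 \cdot \frac{1}{102}}} = \frac{1}{\left(-26784\right) \frac{1}{\frac{531}{3092} + \frac{4725}{17}}} = \frac{1}{\left(-26784\right) \frac{1}{\frac{14618727}{52564}}} = \frac{1}{\left(-26784\right) \frac{52564}{14618727}} = \frac{1}{- \frac{156430464}{1624303}} = - \frac{1624303}{156430464}$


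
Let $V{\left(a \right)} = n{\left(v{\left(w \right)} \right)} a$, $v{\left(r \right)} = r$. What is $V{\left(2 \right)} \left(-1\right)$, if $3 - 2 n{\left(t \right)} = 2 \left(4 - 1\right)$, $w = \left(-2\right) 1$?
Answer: $3$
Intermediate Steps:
$w = -2$
$n{\left(t \right)} = - \frac{3}{2}$ ($n{\left(t \right)} = \frac{3}{2} - \frac{2 \left(4 - 1\right)}{2} = \frac{3}{2} - \frac{2 \cdot 3}{2} = \frac{3}{2} - 3 = - \frac{3}{2}$)
$V{\left(a \right)} = - \frac{3 a}{2}$
$V{\left(2 \right)} \left(-1\right) = \left(- \frac{3}{2}\right) 2 \left(-1\right) = \left(-3\right) \left(-1\right) = 3$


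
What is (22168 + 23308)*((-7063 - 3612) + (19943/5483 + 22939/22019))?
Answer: -58583535657194996/120730177 ≈ -4.8524e+8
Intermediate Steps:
(22168 + 23308)*((-7063 - 3612) + (19943/5483 + 22939/22019)) = 45476*(-10675 + (19943*(1/5483) + 22939*(1/22019))) = 45476*(-10675 + (19943/5483 + 22939/22019)) = 45476*(-10675 + 564899454/120730177) = 45476*(-1288229740021/120730177) = -58583535657194996/120730177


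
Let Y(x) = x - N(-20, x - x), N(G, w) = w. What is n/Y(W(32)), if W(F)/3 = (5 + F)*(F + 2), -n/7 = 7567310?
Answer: -26485585/1887 ≈ -14036.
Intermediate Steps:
n = -52971170 (n = -7*7567310 = -52971170)
W(F) = 3*(2 + F)*(5 + F) (W(F) = 3*((5 + F)*(F + 2)) = 3*((5 + F)*(2 + F)) = 3*((2 + F)*(5 + F)) = 3*(2 + F)*(5 + F))
Y(x) = x (Y(x) = x - (x - x) = x - 1*0 = x + 0 = x)
n/Y(W(32)) = -52971170/(30 + 3*32² + 21*32) = -52971170/(30 + 3*1024 + 672) = -52971170/(30 + 3072 + 672) = -52971170/3774 = -52971170*1/3774 = -26485585/1887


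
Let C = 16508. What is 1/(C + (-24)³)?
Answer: 1/2684 ≈ 0.00037258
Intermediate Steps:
1/(C + (-24)³) = 1/(16508 + (-24)³) = 1/(16508 - 13824) = 1/2684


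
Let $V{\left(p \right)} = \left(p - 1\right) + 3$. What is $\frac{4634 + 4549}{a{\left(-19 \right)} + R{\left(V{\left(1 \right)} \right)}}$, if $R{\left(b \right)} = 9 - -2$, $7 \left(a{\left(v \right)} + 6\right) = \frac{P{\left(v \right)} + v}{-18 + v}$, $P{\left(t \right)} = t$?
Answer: $\frac{2378397}{1333} \approx 1784.2$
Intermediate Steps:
$a{\left(v \right)} = -6 + \frac{2 v}{7 \left(-18 + v\right)}$ ($a{\left(v \right)} = -6 + \frac{\left(v + v\right) \frac{1}{-18 + v}}{7} = -6 + \frac{2 v \frac{1}{-18 + v}}{7} = -6 + \frac{2 v}{7 \left(-18 + v\right)}$)
$V{\left(p \right)} = 2 + p$ ($V{\left(p \right)} = \left(-1 + p\right) + 3 = 2 + p$)
$R{\left(b \right)} = 11$ ($R{\left(b \right)} = 9 + 2 = 11$)
$\frac{4634 + 4549}{a{\left(-19 \right)} + R{\left(V{\left(1 \right)} \right)}} = \frac{4634 + 4549}{\frac{4 \left(189 - -190\right)}{7 \left(-18 - 19\right)} + 11} = \frac{9183}{\frac{4 \left(189 + 190\right)}{7 \left(-37\right)} + 11} = \frac{9183}{\frac{4}{7} \left(- \frac{1}{37}\right) 379 + 11} = \frac{9183}{- \frac{1516}{259} + 11} = \frac{9183}{\frac{1333}{259}} = 9183 \cdot \frac{259}{1333} = \frac{2378397}{1333}$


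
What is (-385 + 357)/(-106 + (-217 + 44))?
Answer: 28/279 ≈ 0.10036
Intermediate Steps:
(-385 + 357)/(-106 + (-217 + 44)) = -28/(-106 - 173) = -28/(-279) = -28*(-1/279) = 28/279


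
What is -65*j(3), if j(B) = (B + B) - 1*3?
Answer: -195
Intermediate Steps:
j(B) = -3 + 2*B (j(B) = 2*B - 3 = -3 + 2*B)
-65*j(3) = -65*(-3 + 2*3) = -65*(-3 + 6) = -65*3 = -195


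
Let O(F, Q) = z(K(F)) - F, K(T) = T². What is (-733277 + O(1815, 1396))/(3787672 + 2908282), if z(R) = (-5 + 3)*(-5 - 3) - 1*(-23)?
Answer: -735053/6695954 ≈ -0.10978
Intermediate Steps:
z(R) = 39 (z(R) = -2*(-8) + 23 = 16 + 23 = 39)
O(F, Q) = 39 - F
(-733277 + O(1815, 1396))/(3787672 + 2908282) = (-733277 + (39 - 1*1815))/(3787672 + 2908282) = (-733277 + (39 - 1815))/6695954 = (-733277 - 1776)*(1/6695954) = -735053*1/6695954 = -735053/6695954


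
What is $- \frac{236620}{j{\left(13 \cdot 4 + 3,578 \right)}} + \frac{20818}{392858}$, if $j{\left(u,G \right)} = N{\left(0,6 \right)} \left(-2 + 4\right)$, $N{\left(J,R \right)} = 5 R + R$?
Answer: $- \frac{11619570133}{3535722} \approx -3286.3$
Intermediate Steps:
$N{\left(J,R \right)} = 6 R$
$j{\left(u,G \right)} = 72$ ($j{\left(u,G \right)} = 6 \cdot 6 \left(-2 + 4\right) = 36 \cdot 2 = 72$)
$- \frac{236620}{j{\left(13 \cdot 4 + 3,578 \right)}} + \frac{20818}{392858} = - \frac{236620}{72} + \frac{20818}{392858} = \left(-236620\right) \frac{1}{72} + 20818 \cdot \frac{1}{392858} = - \frac{59155}{18} + \frac{10409}{196429} = - \frac{11619570133}{3535722}$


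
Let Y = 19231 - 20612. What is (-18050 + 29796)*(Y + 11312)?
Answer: 116649526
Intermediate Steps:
Y = -1381
(-18050 + 29796)*(Y + 11312) = (-18050 + 29796)*(-1381 + 11312) = 11746*9931 = 116649526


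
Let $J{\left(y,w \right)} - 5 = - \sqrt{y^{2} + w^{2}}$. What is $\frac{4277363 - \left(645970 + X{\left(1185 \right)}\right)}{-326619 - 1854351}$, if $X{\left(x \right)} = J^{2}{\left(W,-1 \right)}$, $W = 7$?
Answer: $- \frac{1815659}{1090485} - \frac{5 \sqrt{2}}{218097} \approx -1.665$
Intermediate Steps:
$J{\left(y,w \right)} = 5 - \sqrt{w^{2} + y^{2}}$ ($J{\left(y,w \right)} = 5 - \sqrt{y^{2} + w^{2}} = 5 - \sqrt{w^{2} + y^{2}}$)
$X{\left(x \right)} = \left(5 - 5 \sqrt{2}\right)^{2}$ ($X{\left(x \right)} = \left(5 - \sqrt{\left(-1\right)^{2} + 7^{2}}\right)^{2} = \left(5 - \sqrt{1 + 49}\right)^{2} = \left(5 - \sqrt{50}\right)^{2} = \left(5 - 5 \sqrt{2}\right)^{2}$)
$\frac{4277363 - \left(645970 + X{\left(1185 \right)}\right)}{-326619 - 1854351} = \frac{4277363 - \left(646045 - 50 \sqrt{2}\right)}{-326619 - 1854351} = \frac{4277363 - \left(646045 - 50 \sqrt{2}\right)}{-2180970} = \left(4277363 - \left(646045 - 50 \sqrt{2}\right)\right) \left(- \frac{1}{2180970}\right) = \left(3631318 + 50 \sqrt{2}\right) \left(- \frac{1}{2180970}\right) = - \frac{1815659}{1090485} - \frac{5 \sqrt{2}}{218097}$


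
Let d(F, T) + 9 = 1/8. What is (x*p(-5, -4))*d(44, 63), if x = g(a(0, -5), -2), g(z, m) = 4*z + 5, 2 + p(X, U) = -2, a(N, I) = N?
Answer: 355/2 ≈ 177.50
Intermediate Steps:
d(F, T) = -71/8 (d(F, T) = -9 + 1/8 = -9 + ⅛ = -71/8)
p(X, U) = -4 (p(X, U) = -2 - 2 = -4)
g(z, m) = 5 + 4*z
x = 5 (x = 5 + 4*0 = 5 + 0 = 5)
(x*p(-5, -4))*d(44, 63) = (5*(-4))*(-71/8) = -20*(-71/8) = 355/2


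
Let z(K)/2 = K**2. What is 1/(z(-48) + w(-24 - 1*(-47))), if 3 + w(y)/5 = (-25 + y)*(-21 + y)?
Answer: 1/4573 ≈ 0.00021867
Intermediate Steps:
w(y) = -15 + 5*(-25 + y)*(-21 + y) (w(y) = -15 + 5*((-25 + y)*(-21 + y)) = -15 + 5*(-25 + y)*(-21 + y))
z(K) = 2*K**2
1/(z(-48) + w(-24 - 1*(-47))) = 1/(2*(-48)**2 + (2610 - 230*(-24 - 1*(-47)) + 5*(-24 - 1*(-47))**2)) = 1/(2*2304 + (2610 - 230*(-24 + 47) + 5*(-24 + 47)**2)) = 1/(4608 + (2610 - 230*23 + 5*23**2)) = 1/(4608 + (2610 - 5290 + 5*529)) = 1/(4608 + (2610 - 5290 + 2645)) = 1/(4608 - 35) = 1/4573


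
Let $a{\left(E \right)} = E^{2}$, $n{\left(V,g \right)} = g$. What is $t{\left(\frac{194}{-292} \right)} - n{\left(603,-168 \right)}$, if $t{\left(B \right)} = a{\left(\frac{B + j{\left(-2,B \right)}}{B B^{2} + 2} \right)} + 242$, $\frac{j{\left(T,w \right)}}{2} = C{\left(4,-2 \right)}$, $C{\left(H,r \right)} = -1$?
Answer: $\frac{11636120417710186}{28213083936801} \approx 412.44$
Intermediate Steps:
$j{\left(T,w \right)} = -2$ ($j{\left(T,w \right)} = 2 \left(-1\right) = -2$)
$t{\left(B \right)} = 242 + \frac{\left(-2 + B\right)^{2}}{\left(2 + B^{3}\right)^{2}}$ ($t{\left(B \right)} = \left(\frac{B - 2}{B B^{2} + 2}\right)^{2} + 242 = \left(\frac{-2 + B}{B^{3} + 2}\right)^{2} + 242 = \left(\frac{-2 + B}{2 + B^{3}}\right)^{2} + 242 = \frac{\left(-2 + B\right)^{2}}{\left(2 + B^{3}\right)^{2}} + 242 = 242 + \frac{\left(-2 + B\right)^{2}}{\left(2 + B^{3}\right)^{2}}$)
$t{\left(\frac{194}{-292} \right)} - n{\left(603,-168 \right)} = \left(242 + \frac{\left(-2 + \frac{194}{-292}\right)^{2}}{\left(2 + \left(\frac{194}{-292}\right)^{3}\right)^{2}}\right) - -168 = \left(242 + \frac{\left(-2 + 194 \left(- \frac{1}{292}\right)\right)^{2}}{\left(2 + \left(194 \left(- \frac{1}{292}\right)\right)^{3}\right)^{2}}\right) + 168 = \left(242 + \frac{\left(-2 - \frac{97}{146}\right)^{2}}{\left(2 + \left(- \frac{97}{146}\right)^{3}\right)^{2}}\right) + 168 = \left(242 + \frac{\left(- \frac{389}{146}\right)^{2}}{\left(2 - \frac{912673}{3112136}\right)^{2}}\right) + 168 = \left(242 + \frac{151321}{21316 \cdot \frac{28213083936801}{9685390482496}}\right) + 168 = \left(242 + \frac{151321}{21316} \cdot \frac{9685390482496}{28213083936801}\right) + 168 = \left(242 + \frac{68756003621776}{28213083936801}\right) + 168 = \frac{6896322316327618}{28213083936801} + 168 = \frac{11636120417710186}{28213083936801}$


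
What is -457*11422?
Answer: -5219854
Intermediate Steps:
-457*11422 = -1*5219854 = -5219854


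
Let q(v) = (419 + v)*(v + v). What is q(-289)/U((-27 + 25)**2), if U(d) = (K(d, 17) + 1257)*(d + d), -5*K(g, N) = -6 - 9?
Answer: -3757/504 ≈ -7.4544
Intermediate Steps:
K(g, N) = 3 (K(g, N) = -(-6 - 9)/5 = -1/5*(-15) = 3)
q(v) = 2*v*(419 + v) (q(v) = (419 + v)*(2*v) = 2*v*(419 + v))
U(d) = 2520*d (U(d) = (3 + 1257)*(d + d) = 1260*(2*d) = 2520*d)
q(-289)/U((-27 + 25)**2) = (2*(-289)*(419 - 289))/((2520*(-27 + 25)**2)) = (2*(-289)*130)/((2520*(-2)**2)) = -75140/(2520*4) = -75140/10080 = -75140*1/10080 = -3757/504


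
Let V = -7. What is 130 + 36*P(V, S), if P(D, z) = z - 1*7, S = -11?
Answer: -518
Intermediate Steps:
P(D, z) = -7 + z (P(D, z) = z - 7 = -7 + z)
130 + 36*P(V, S) = 130 + 36*(-7 - 11) = 130 + 36*(-18) = 130 - 648 = -518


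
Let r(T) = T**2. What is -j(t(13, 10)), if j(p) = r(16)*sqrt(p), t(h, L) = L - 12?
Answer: -256*I*sqrt(2) ≈ -362.04*I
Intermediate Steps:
t(h, L) = -12 + L
j(p) = 256*sqrt(p) (j(p) = 16**2*sqrt(p) = 256*sqrt(p))
-j(t(13, 10)) = -256*sqrt(-12 + 10) = -256*sqrt(-2) = -256*I*sqrt(2)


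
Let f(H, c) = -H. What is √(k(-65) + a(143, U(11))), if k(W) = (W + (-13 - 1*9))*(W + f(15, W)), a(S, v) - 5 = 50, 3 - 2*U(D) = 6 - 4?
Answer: √7015 ≈ 83.756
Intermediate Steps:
U(D) = ½ (U(D) = 3/2 - (6 - 4)/2 = 3/2 - ½*2 = 3/2 - 1 = ½)
a(S, v) = 55 (a(S, v) = 5 + 50 = 55)
k(W) = (-22 + W)*(-15 + W) (k(W) = (W + (-13 - 1*9))*(W - 1*15) = (W + (-13 - 9))*(W - 15) = (W - 22)*(-15 + W) = (-22 + W)*(-15 + W))
√(k(-65) + a(143, U(11))) = √((330 + (-65)² - 37*(-65)) + 55) = √((330 + 4225 + 2405) + 55) = √(6960 + 55) = √7015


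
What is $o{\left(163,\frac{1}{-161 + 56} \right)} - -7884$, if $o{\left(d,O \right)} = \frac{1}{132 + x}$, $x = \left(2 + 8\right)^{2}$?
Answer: $\frac{1829089}{232} \approx 7884.0$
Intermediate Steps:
$x = 100$ ($x = 10^{2} = 100$)
$o{\left(d,O \right)} = \frac{1}{232}$ ($o{\left(d,O \right)} = \frac{1}{132 + 100} = \frac{1}{232}$)
$o{\left(163,\frac{1}{-161 + 56} \right)} - -7884 = \frac{1}{232} - -7884 = \frac{1}{232} + 7884 = \frac{1829089}{232}$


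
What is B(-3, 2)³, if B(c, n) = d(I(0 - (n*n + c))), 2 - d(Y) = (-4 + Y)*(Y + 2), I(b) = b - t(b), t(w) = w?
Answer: 1000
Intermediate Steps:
I(b) = 0 (I(b) = b - b = 0)
d(Y) = 2 - (-4 + Y)*(2 + Y) (d(Y) = 2 - (-4 + Y)*(Y + 2) = 2 - (-4 + Y)*(2 + Y))
B(c, n) = 10 (B(c, n) = 10 - 1*0² + 2*0 = 10 - 1*0 + 0 = 10 + 0 + 0 = 10)
B(-3, 2)³ = 10³ = 1000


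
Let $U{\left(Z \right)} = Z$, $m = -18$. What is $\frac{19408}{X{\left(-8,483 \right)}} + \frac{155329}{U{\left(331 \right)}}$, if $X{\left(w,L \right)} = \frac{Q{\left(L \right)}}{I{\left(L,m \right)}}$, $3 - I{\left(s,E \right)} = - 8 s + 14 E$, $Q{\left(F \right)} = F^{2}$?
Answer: $\frac{20899066931}{25739553} \approx 811.94$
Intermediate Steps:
$I{\left(s,E \right)} = 3 - 14 E + 8 s$ ($I{\left(s,E \right)} = 3 - \left(- 8 s + 14 E\right) = 3 - 14 E + 8 s$)
$X{\left(w,L \right)} = \frac{L^{2}}{255 + 8 L}$ ($X{\left(w,L \right)} = \frac{L^{2}}{3 - -252 + 8 L} = \frac{L^{2}}{3 + 252 + 8 L} = \frac{L^{2}}{255 + 8 L}$)
$\frac{19408}{X{\left(-8,483 \right)}} + \frac{155329}{U{\left(331 \right)}} = \frac{19408}{483^{2} \frac{1}{255 + 8 \cdot 483}} + \frac{155329}{331} = \frac{19408}{233289 \frac{1}{255 + 3864}} + 155329 \cdot \frac{1}{331} = \frac{19408}{233289 \cdot \frac{1}{4119}} + \frac{155329}{331} = \frac{19408}{\frac{77763}{1373}} + \frac{155329}{331} = 19408 \cdot \frac{1373}{77763} + \frac{155329}{331} = \frac{26647184}{77763} + \frac{155329}{331} = \frac{20899066931}{25739553}$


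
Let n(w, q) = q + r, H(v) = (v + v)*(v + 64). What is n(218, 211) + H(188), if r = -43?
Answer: 94920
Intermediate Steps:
H(v) = 2*v*(64 + v) (H(v) = (2*v)*(64 + v) = 2*v*(64 + v))
n(w, q) = -43 + q (n(w, q) = q - 43 = -43 + q)
n(218, 211) + H(188) = (-43 + 211) + 2*188*(64 + 188) = 168 + 2*188*252 = 168 + 94752 = 94920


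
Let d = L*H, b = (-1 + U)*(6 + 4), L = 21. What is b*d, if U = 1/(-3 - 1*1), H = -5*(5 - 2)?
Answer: 7875/2 ≈ 3937.5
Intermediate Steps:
H = -15 (H = -5*3 = -15)
U = -¼ (U = 1/(-3 - 1) = 1/(-4) = -¼ ≈ -0.25000)
b = -25/2 (b = (-1 - ¼)*(6 + 4) = -5/4*10 = -25/2 ≈ -12.500)
d = -315 (d = 21*(-15) = -315)
b*d = -25/2*(-315) = 7875/2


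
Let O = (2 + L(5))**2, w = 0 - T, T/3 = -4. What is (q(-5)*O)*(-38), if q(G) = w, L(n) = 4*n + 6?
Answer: -357504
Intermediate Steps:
T = -12 (T = 3*(-4) = -12)
L(n) = 6 + 4*n
w = 12 (w = 0 - 1*(-12) = 0 + 12 = 12)
q(G) = 12
O = 784 (O = (2 + (6 + 4*5))**2 = (2 + (6 + 20))**2 = (2 + 26)**2 = 28**2 = 784)
(q(-5)*O)*(-38) = (12*784)*(-38) = 9408*(-38) = -357504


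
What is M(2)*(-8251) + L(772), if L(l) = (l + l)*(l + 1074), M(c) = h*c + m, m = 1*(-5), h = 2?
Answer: 2858475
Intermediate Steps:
m = -5
M(c) = -5 + 2*c (M(c) = 2*c - 5 = -5 + 2*c)
L(l) = 2*l*(1074 + l) (L(l) = (2*l)*(1074 + l) = 2*l*(1074 + l))
M(2)*(-8251) + L(772) = (-5 + 2*2)*(-8251) + 2*772*(1074 + 772) = (-5 + 4)*(-8251) + 2*772*1846 = -1*(-8251) + 2850224 = 8251 + 2850224 = 2858475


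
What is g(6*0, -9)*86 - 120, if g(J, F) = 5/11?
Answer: -890/11 ≈ -80.909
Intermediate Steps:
g(J, F) = 5/11 (g(J, F) = 5*(1/11) = 5/11)
g(6*0, -9)*86 - 120 = (5/11)*86 - 120 = 430/11 - 120 = -890/11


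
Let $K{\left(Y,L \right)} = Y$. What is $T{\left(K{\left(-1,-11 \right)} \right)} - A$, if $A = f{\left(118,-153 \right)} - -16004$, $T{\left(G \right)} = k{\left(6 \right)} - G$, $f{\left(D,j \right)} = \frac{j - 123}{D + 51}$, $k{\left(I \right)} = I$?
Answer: $- \frac{2703217}{169} \approx -15995.0$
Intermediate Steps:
$f{\left(D,j \right)} = \frac{-123 + j}{51 + D}$
$T{\left(G \right)} = 6 - G$
$A = \frac{2704400}{169}$ ($A = \frac{-123 - 153}{51 + 118} - -16004 = \frac{1}{169} \left(-276\right) + 16004 = - \frac{276}{169} + 16004 = \frac{2704400}{169} \approx 16002.0$)
$T{\left(K{\left(-1,-11 \right)} \right)} - A = \left(6 - -1\right) - \frac{2704400}{169} = \left(6 + 1\right) - \frac{2704400}{169} = 7 - \frac{2704400}{169} = - \frac{2703217}{169}$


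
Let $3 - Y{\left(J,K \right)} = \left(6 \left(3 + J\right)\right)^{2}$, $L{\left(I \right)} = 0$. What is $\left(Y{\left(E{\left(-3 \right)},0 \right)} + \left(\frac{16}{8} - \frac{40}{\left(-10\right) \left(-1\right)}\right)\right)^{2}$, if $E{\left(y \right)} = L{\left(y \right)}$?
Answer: $104329$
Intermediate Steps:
$E{\left(y \right)} = 0$
$Y{\left(J,K \right)} = 3 - \left(18 + 6 J\right)^{2}$ ($Y{\left(J,K \right)} = 3 - \left(6 \left(3 + J\right)\right)^{2} = 3 - \left(18 + 6 J\right)^{2}$)
$\left(Y{\left(E{\left(-3 \right)},0 \right)} + \left(\frac{16}{8} - \frac{40}{\left(-10\right) \left(-1\right)}\right)\right)^{2} = \left(\left(3 - 36 \left(3 + 0\right)^{2}\right) + \left(\frac{16}{8} - \frac{40}{\left(-10\right) \left(-1\right)}\right)\right)^{2} = \left(\left(3 - 36 \cdot 3^{2}\right) + \left(16 \cdot \frac{1}{8} - \frac{40}{10}\right)\right)^{2} = \left(\left(3 - 324\right) + \left(2 - 4\right)\right)^{2} = \left(-321 - 2\right)^{2} = \left(-323\right)^{2} = 104329$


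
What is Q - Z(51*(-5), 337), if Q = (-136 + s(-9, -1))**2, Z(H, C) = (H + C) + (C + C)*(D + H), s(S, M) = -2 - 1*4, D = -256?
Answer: 364496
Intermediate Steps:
s(S, M) = -6 (s(S, M) = -2 - 4 = -6)
Z(H, C) = C + H + 2*C*(-256 + H) (Z(H, C) = (H + C) + (C + C)*(-256 + H) = (C + H) + (2*C)*(-256 + H) = (C + H) + 2*C*(-256 + H) = C + H + 2*C*(-256 + H))
Q = 20164 (Q = (-136 - 6)**2 = (-142)**2 = 20164)
Q - Z(51*(-5), 337) = 20164 - (51*(-5) - 511*337 + 2*337*(51*(-5))) = 20164 - (-255 - 172207 + 2*337*(-255)) = 20164 - (-255 - 172207 - 171870) = 20164 - 1*(-344332) = 20164 + 344332 = 364496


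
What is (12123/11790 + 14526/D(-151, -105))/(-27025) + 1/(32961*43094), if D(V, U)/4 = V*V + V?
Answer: -1669764484531457/37966550143612717500 ≈ -4.3980e-5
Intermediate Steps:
D(V, U) = 4*V + 4*V**2 (D(V, U) = 4*(V*V + V) = 4*(V**2 + V) = 4*(V + V**2) = 4*V + 4*V**2)
(12123/11790 + 14526/D(-151, -105))/(-27025) + 1/(32961*43094) = (12123/11790 + 14526/((4*(-151)*(1 - 151))))/(-27025) + 1/(32961*43094) = (12123*(1/11790) + 14526/((4*(-151)*(-150))))*(-1/27025) + (1/32961)*(1/43094) = (1347/1310 + 14526/90600)*(-1/27025) + 1/1420421334 = (1347/1310 + 14526*(1/90600))*(-1/27025) + 1/1420421334 = (1347/1310 + 2421/15100)*(-1/27025) + 1/1420421334 = (2351121/1978100)*(-1/27025) + 1/1420421334 = -2351121/53458152500 + 1/1420421334 = -1669764484531457/37966550143612717500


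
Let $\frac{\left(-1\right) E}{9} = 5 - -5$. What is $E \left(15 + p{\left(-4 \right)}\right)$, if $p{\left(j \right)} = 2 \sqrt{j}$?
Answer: $-1350 - 360 i \approx -1350.0 - 360.0 i$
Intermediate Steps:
$E = -90$ ($E = - 9 \left(5 - -5\right) = - 9 \left(5 + 5\right) = \left(-9\right) 10 = -90$)
$E \left(15 + p{\left(-4 \right)}\right) = - 90 \left(15 + 2 \sqrt{-4}\right) = - 90 \left(15 + 2 \cdot 2 i\right) = - 90 \left(15 + 4 i\right) = -1350 - 360 i$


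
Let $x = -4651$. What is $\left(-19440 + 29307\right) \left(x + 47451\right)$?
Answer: $422307600$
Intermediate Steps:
$\left(-19440 + 29307\right) \left(x + 47451\right) = \left(-19440 + 29307\right) \left(-4651 + 47451\right) = 9867 \cdot 42800 = 422307600$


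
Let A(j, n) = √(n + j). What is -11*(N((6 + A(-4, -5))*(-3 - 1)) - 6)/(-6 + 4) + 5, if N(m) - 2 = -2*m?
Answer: 247 + 132*I ≈ 247.0 + 132.0*I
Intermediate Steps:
A(j, n) = √(j + n)
N(m) = 2 - 2*m
-11*(N((6 + A(-4, -5))*(-3 - 1)) - 6)/(-6 + 4) + 5 = -11*((2 - 2*(6 + √(-4 - 5))*(-3 - 1)) - 6)/(-6 + 4) + 5 = -11*((2 - 2*(6 + √(-9))*(-4)) - 6)/(-2) + 5 = -11*((2 - 2*(6 + 3*I)*(-4)) - 6)*(-1)/2 + 5 = -11*((2 - 2*(-24 - 12*I)) - 6)*(-1)/2 + 5 = -11*((2 + (48 + 24*I)) - 6)*(-1)/2 + 5 = -11*((50 + 24*I) - 6)*(-1)/2 + 5 = -11*(44 + 24*I)*(-1)/2 + 5 = -11*(-22 - 12*I) + 5 = (242 + 132*I) + 5 = 247 + 132*I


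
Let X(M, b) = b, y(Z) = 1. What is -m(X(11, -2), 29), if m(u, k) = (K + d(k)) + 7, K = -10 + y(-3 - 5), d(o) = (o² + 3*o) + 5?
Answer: -931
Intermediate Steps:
d(o) = 5 + o² + 3*o
K = -9 (K = -10 + 1 = -9)
m(u, k) = 3 + k² + 3*k (m(u, k) = (-9 + (5 + k² + 3*k)) + 7 = (-4 + k² + 3*k) + 7 = 3 + k² + 3*k)
-m(X(11, -2), 29) = -(3 + 29² + 3*29) = -(3 + 841 + 87) = -1*931 = -931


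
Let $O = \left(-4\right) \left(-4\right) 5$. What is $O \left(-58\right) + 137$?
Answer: $-4503$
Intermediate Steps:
$O = 80$ ($O = 16 \cdot 5 = 80$)
$O \left(-58\right) + 137 = 80 \left(-58\right) + 137 = -4640 + 137 = -4503$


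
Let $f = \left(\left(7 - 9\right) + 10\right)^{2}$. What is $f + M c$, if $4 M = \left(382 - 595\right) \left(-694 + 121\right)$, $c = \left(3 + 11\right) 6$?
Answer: $2563093$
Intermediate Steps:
$f = 64$ ($f = \left(-2 + 10\right)^{2} = 8^{2} = 64$)
$c = 84$ ($c = 14 \cdot 6 = 84$)
$M = \frac{122049}{4}$ ($M = \frac{\left(382 - 595\right) \left(-694 + 121\right)}{4} = \frac{\left(-213\right) \left(-573\right)}{4} = \frac{1}{4} \cdot 122049 = \frac{122049}{4} \approx 30512.0$)
$f + M c = 64 + \frac{122049}{4} \cdot 84 = 64 + 2563029 = 2563093$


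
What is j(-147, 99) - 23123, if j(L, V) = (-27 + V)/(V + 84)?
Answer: -1410479/61 ≈ -23123.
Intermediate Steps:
j(L, V) = (-27 + V)/(84 + V)
j(-147, 99) - 23123 = (-27 + 99)/(84 + 99) - 23123 = 72/183 - 23123 = (1/183)*72 - 23123 = 24/61 - 23123 = -1410479/61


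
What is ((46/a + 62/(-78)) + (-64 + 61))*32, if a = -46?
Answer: -5984/39 ≈ -153.44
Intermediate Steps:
((46/a + 62/(-78)) + (-64 + 61))*32 = ((46/(-46) + 62/(-78)) + (-64 + 61))*32 = ((46*(-1/46) + 62*(-1/78)) - 3)*32 = ((-1 - 31/39) - 3)*32 = (-70/39 - 3)*32 = -187/39*32 = -5984/39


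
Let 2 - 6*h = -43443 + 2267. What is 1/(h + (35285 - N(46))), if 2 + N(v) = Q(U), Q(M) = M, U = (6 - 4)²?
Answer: 1/42146 ≈ 2.3727e-5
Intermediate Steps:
U = 4 (U = 2² = 4)
N(v) = 2 (N(v) = -2 + 4 = 2)
h = 6863 (h = ⅓ - (-43443 + 2267)/6 = ⅓ - ⅙*(-41176) = ⅓ + 20588/3 = 6863)
1/(h + (35285 - N(46))) = 1/(6863 + (35285 - 1*2)) = 1/(6863 + (35285 - 2)) = 1/(6863 + 35283) = 1/42146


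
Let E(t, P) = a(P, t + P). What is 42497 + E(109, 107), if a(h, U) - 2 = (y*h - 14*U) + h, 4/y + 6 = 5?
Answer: 39154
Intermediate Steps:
y = -4 (y = 4/(-6 + 5) = 4/(-1) = 4*(-1) = -4)
a(h, U) = 2 - 14*U - 3*h (a(h, U) = 2 + ((-4*h - 14*U) + h) = 2 + ((-14*U - 4*h) + h) = 2 + (-14*U - 3*h) = 2 - 14*U - 3*h)
E(t, P) = 2 - 17*P - 14*t (E(t, P) = 2 - 14*(t + P) - 3*P = 2 - 14*(P + t) - 3*P = 2 + (-14*P - 14*t) - 3*P = 2 - 17*P - 14*t)
42497 + E(109, 107) = 42497 + (2 - 17*107 - 14*109) = 42497 + (2 - 1819 - 1526) = 42497 - 3343 = 39154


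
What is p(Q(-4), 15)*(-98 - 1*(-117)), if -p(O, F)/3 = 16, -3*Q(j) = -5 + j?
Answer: -912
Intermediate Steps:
Q(j) = 5/3 - j/3 (Q(j) = -(-5 + j)/3 = 5/3 - j/3)
p(O, F) = -48 (p(O, F) = -3*16 = -48)
p(Q(-4), 15)*(-98 - 1*(-117)) = -48*(-98 - 1*(-117)) = -48*(-98 + 117) = -48*19 = -912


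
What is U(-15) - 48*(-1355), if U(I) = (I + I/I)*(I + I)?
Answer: 65460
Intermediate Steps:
U(I) = 2*I*(1 + I) (U(I) = (I + 1)*(2*I) = (1 + I)*(2*I) = 2*I*(1 + I))
U(-15) - 48*(-1355) = 2*(-15)*(1 - 15) - 48*(-1355) = 2*(-15)*(-14) + 65040 = 420 + 65040 = 65460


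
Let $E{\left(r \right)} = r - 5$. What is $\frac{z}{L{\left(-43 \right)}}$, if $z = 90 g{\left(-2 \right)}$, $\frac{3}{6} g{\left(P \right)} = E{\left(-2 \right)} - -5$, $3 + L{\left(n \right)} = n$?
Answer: $\frac{180}{23} \approx 7.8261$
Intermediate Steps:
$E{\left(r \right)} = -5 + r$
$L{\left(n \right)} = -3 + n$
$g{\left(P \right)} = -4$ ($g{\left(P \right)} = 2 \left(\left(-5 - 2\right) - -5\right) = 2 \left(-7 + 5\right) = 2 \left(-2\right) = -4$)
$z = -360$ ($z = 90 \left(-4\right) = -360$)
$\frac{z}{L{\left(-43 \right)}} = - \frac{360}{-3 - 43} = - \frac{360}{-46} = \left(-360\right) \left(- \frac{1}{46}\right) = \frac{180}{23}$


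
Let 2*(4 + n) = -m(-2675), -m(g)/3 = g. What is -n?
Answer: 8033/2 ≈ 4016.5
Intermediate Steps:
m(g) = -3*g
n = -8033/2 (n = -4 + (-(-3)*(-2675))/2 = -4 + (-1*8025)/2 = -4 + (1/2)*(-8025) = -4 - 8025/2 = -8033/2 ≈ -4016.5)
-n = -1*(-8033/2) = 8033/2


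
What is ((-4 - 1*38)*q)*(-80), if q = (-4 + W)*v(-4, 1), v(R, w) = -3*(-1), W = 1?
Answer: -30240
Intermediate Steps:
v(R, w) = 3
q = -9 (q = (-4 + 1)*3 = -3*3 = -9)
((-4 - 1*38)*q)*(-80) = ((-4 - 1*38)*(-9))*(-80) = ((-4 - 38)*(-9))*(-80) = -42*(-9)*(-80) = 378*(-80) = -30240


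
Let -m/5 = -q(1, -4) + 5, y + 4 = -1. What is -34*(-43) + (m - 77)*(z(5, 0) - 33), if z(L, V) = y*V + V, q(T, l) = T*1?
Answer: 4663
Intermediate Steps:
q(T, l) = T
y = -5 (y = -4 - 1 = -5)
z(L, V) = -4*V (z(L, V) = -5*V + V = -4*V)
m = -20 (m = -5*(-1*1 + 5) = -5*(-1 + 5) = -5*4 = -20)
-34*(-43) + (m - 77)*(z(5, 0) - 33) = -34*(-43) + (-20 - 77)*(-4*0 - 33) = 1462 - 97*(0 - 33) = 1462 - 97*(-33) = 1462 + 3201 = 4663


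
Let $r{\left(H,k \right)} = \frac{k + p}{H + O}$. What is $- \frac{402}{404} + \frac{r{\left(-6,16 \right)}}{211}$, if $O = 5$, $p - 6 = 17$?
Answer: $- \frac{50289}{42622} \approx -1.1799$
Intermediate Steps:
$p = 23$ ($p = 6 + 17 = 23$)
$r{\left(H,k \right)} = \frac{23 + k}{5 + H}$ ($r{\left(H,k \right)} = \frac{k + 23}{H + 5} = \frac{23 + k}{5 + H}$)
$- \frac{402}{404} + \frac{r{\left(-6,16 \right)}}{211} = - \frac{402}{404} + \frac{\frac{1}{5 - 6} \left(23 + 16\right)}{211} = \left(-402\right) \frac{1}{404} + \frac{1}{-1} \cdot 39 \cdot \frac{1}{211} = - \frac{201}{202} + \left(-1\right) 39 \cdot \frac{1}{211} = - \frac{201}{202} - \frac{39}{211} = - \frac{50289}{42622}$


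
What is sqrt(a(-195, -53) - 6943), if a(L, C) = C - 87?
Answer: 3*I*sqrt(787) ≈ 84.161*I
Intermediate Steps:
a(L, C) = -87 + C
sqrt(a(-195, -53) - 6943) = sqrt((-87 - 53) - 6943) = sqrt(-140 - 6943) = sqrt(-7083) = 3*I*sqrt(787)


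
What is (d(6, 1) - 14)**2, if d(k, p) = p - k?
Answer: 361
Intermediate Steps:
(d(6, 1) - 14)**2 = ((1 - 1*6) - 14)**2 = ((1 - 6) - 14)**2 = (-5 - 14)**2 = (-19)**2 = 361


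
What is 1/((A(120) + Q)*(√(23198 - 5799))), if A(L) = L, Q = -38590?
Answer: -√17399/669339530 ≈ -1.9707e-7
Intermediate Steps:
1/((A(120) + Q)*(√(23198 - 5799))) = 1/((120 - 38590)*(√(23198 - 5799))) = 1/((-38470)*(√17399)) = -√17399/669339530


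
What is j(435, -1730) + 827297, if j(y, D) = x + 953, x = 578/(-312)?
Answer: 129206711/156 ≈ 8.2825e+5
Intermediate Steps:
x = -289/156 (x = 578*(-1/312) = -289/156 ≈ -1.8526)
j(y, D) = 148379/156 (j(y, D) = -289/156 + 953 = 148379/156)
j(435, -1730) + 827297 = 148379/156 + 827297 = 129206711/156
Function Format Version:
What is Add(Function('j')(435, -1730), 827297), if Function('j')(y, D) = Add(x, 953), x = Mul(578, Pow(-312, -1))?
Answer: Rational(129206711, 156) ≈ 8.2825e+5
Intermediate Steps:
x = Rational(-289, 156) (x = Mul(578, Rational(-1, 312)) = Rational(-289, 156) ≈ -1.8526)
Function('j')(y, D) = Rational(148379, 156) (Function('j')(y, D) = Add(Rational(-289, 156), 953) = Rational(148379, 156))
Add(Function('j')(435, -1730), 827297) = Add(Rational(148379, 156), 827297) = Rational(129206711, 156)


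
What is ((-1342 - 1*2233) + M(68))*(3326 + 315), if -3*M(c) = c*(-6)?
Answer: -12521399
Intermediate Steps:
M(c) = 2*c (M(c) = -c*(-6)/3 = -(-2)*c = 2*c)
((-1342 - 1*2233) + M(68))*(3326 + 315) = ((-1342 - 1*2233) + 2*68)*(3326 + 315) = ((-1342 - 2233) + 136)*3641 = (-3575 + 136)*3641 = -3439*3641 = -12521399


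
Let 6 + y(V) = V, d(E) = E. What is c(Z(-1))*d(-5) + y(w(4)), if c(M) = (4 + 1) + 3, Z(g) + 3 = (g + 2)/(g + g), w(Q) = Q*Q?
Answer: -30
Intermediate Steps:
w(Q) = Q²
Z(g) = -3 + (2 + g)/(2*g) (Z(g) = -3 + (g + 2)/(g + g) = -3 + (2 + g)/((2*g)) = -3 + (2 + g)*(1/(2*g)) = -3 + (2 + g)/(2*g))
c(M) = 8 (c(M) = 5 + 3 = 8)
y(V) = -6 + V
c(Z(-1))*d(-5) + y(w(4)) = 8*(-5) + (-6 + 4²) = -40 + (-6 + 16) = -40 + 10 = -30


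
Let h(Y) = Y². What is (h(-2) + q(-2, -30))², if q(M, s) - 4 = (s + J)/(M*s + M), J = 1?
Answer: 225/4 ≈ 56.250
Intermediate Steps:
q(M, s) = 4 + (1 + s)/(M + M*s) (q(M, s) = 4 + (s + 1)/(M*s + M) = 4 + (1 + s)/(M + M*s))
(h(-2) + q(-2, -30))² = ((-2)² + (4 + 1/(-2)))² = (4 + (4 - ½))² = (4 + 7/2)² = (15/2)² = 225/4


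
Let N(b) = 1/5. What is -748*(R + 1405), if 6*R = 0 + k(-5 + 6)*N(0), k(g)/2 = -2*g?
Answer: -15762604/15 ≈ -1.0508e+6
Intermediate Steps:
N(b) = ⅕
k(g) = -4*g (k(g) = 2*(-2*g) = -4*g)
R = -2/15 (R = (0 - 4*(-5 + 6)*(⅕))/6 = (0 - 4*1*(⅕))/6 = (0 - 4*⅕)/6 = (0 - ⅘)/6 = (⅙)*(-⅘) = -2/15 ≈ -0.13333)
-748*(R + 1405) = -748*(-2/15 + 1405) = -748*21073/15 = -15762604/15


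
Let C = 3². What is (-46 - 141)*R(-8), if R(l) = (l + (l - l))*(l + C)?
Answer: 1496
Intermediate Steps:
C = 9
R(l) = l*(9 + l) (R(l) = (l + (l - l))*(l + 9) = (l + 0)*(9 + l) = l*(9 + l))
(-46 - 141)*R(-8) = (-46 - 141)*(-8*(9 - 8)) = -(-1496) = -187*(-8) = 1496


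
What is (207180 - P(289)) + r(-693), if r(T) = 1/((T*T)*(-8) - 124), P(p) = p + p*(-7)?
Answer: 802671822023/3842116 ≈ 2.0891e+5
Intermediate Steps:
P(p) = -6*p (P(p) = p - 7*p = -6*p)
r(T) = 1/(-124 - 8*T²) (r(T) = 1/(T²*(-8) - 124) = 1/(-8*T² - 124) = 1/(-124 - 8*T²))
(207180 - P(289)) + r(-693) = (207180 - (-6)*289) - 1/(124 + 8*(-693)²) = (207180 - 1*(-1734)) - 1/(124 + 8*480249) = (207180 + 1734) - 1/(124 + 3841992) = 208914 - 1/3842116 = 802671822023/3842116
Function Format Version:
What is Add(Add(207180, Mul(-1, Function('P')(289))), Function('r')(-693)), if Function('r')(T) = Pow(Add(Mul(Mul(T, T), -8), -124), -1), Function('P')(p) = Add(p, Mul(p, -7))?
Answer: Rational(802671822023, 3842116) ≈ 2.0891e+5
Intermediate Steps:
Function('P')(p) = Mul(-6, p) (Function('P')(p) = Add(p, Mul(-7, p)) = Mul(-6, p))
Function('r')(T) = Pow(Add(-124, Mul(-8, Pow(T, 2))), -1) (Function('r')(T) = Pow(Add(Mul(Pow(T, 2), -8), -124), -1) = Pow(Add(Mul(-8, Pow(T, 2)), -124), -1) = Pow(Add(-124, Mul(-8, Pow(T, 2))), -1))
Add(Add(207180, Mul(-1, Function('P')(289))), Function('r')(-693)) = Add(Add(207180, Mul(-1, Mul(-6, 289))), Mul(-1, Pow(Add(124, Mul(8, Pow(-693, 2))), -1))) = Add(Add(207180, Mul(-1, -1734)), Mul(-1, Pow(Add(124, Mul(8, 480249)), -1))) = Add(Add(207180, 1734), Mul(-1, Pow(Add(124, 3841992), -1))) = Add(208914, Mul(-1, Pow(3842116, -1))) = Add(208914, Mul(-1, Rational(1, 3842116))) = Add(208914, Rational(-1, 3842116)) = Rational(802671822023, 3842116)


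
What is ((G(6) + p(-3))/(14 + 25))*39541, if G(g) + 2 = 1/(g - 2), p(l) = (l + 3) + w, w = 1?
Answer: -39541/52 ≈ -760.40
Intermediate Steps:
p(l) = 4 + l (p(l) = (l + 3) + 1 = (3 + l) + 1 = 4 + l)
G(g) = -2 + 1/(-2 + g) (G(g) = -2 + 1/(g - 2) = -2 + 1/(-2 + g))
((G(6) + p(-3))/(14 + 25))*39541 = (((5 - 2*6)/(-2 + 6) + (4 - 3))/(14 + 25))*39541 = (((5 - 12)/4 + 1)/39)*39541 = (((¼)*(-7) + 1)*(1/39))*39541 = ((-7/4 + 1)*(1/39))*39541 = -¾*1/39*39541 = -1/52*39541 = -39541/52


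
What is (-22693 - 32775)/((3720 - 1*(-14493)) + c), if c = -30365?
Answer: 283/62 ≈ 4.5645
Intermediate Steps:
(-22693 - 32775)/((3720 - 1*(-14493)) + c) = (-22693 - 32775)/((3720 - 1*(-14493)) - 30365) = -55468/((3720 + 14493) - 30365) = -55468/(18213 - 30365) = -55468/(-12152) = -55468*(-1/12152) = 283/62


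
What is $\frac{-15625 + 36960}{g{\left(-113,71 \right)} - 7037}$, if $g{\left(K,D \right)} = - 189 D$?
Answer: $- \frac{21335}{20456} \approx -1.043$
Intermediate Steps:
$\frac{-15625 + 36960}{g{\left(-113,71 \right)} - 7037} = \frac{-15625 + 36960}{\left(-189\right) 71 - 7037} = \frac{21335}{-13419 - 7037} = \frac{21335}{-20456} = 21335 \left(- \frac{1}{20456}\right) = - \frac{21335}{20456}$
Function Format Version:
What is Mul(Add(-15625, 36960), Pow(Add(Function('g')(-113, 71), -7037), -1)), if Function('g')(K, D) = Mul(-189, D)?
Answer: Rational(-21335, 20456) ≈ -1.0430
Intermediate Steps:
Mul(Add(-15625, 36960), Pow(Add(Function('g')(-113, 71), -7037), -1)) = Mul(Add(-15625, 36960), Pow(Add(Mul(-189, 71), -7037), -1)) = Mul(21335, Pow(Add(-13419, -7037), -1)) = Mul(21335, Pow(-20456, -1)) = Mul(21335, Rational(-1, 20456)) = Rational(-21335, 20456)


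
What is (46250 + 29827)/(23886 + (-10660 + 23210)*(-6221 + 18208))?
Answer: 76077/150460736 ≈ 0.00050563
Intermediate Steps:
(46250 + 29827)/(23886 + (-10660 + 23210)*(-6221 + 18208)) = 76077/(23886 + 12550*11987) = 76077/(23886 + 150436850) = 76077/150460736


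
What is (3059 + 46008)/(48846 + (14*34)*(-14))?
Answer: 49067/42182 ≈ 1.1632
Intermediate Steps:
(3059 + 46008)/(48846 + (14*34)*(-14)) = 49067/(48846 + 476*(-14)) = 49067/(48846 - 6664) = 49067/42182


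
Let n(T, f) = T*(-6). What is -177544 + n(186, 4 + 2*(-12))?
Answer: -178660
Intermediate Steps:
n(T, f) = -6*T
-177544 + n(186, 4 + 2*(-12)) = -177544 - 6*186 = -177544 - 1116 = -178660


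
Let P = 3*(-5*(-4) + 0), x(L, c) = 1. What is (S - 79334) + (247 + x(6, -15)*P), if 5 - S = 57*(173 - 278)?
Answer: -73037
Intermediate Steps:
P = 60 (P = 3*(20 + 0) = 3*20 = 60)
S = 5990 (S = 5 - 57*(173 - 278) = 5 - 57*(-105) = 5 - 1*(-5985) = 5 + 5985 = 5990)
(S - 79334) + (247 + x(6, -15)*P) = (5990 - 79334) + (247 + 1*60) = -73344 + (247 + 60) = -73344 + 307 = -73037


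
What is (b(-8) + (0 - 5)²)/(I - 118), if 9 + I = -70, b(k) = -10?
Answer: -15/197 ≈ -0.076142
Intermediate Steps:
I = -79 (I = -9 - 70 = -79)
(b(-8) + (0 - 5)²)/(I - 118) = (-10 + (0 - 5)²)/(-79 - 118) = (-10 + (-5)²)/(-197) = -(-10 + 25)/197 = -1/197*15 = -15/197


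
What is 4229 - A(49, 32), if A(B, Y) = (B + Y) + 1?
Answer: 4147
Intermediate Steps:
A(B, Y) = 1 + B + Y
4229 - A(49, 32) = 4229 - (1 + 49 + 32) = 4229 - 1*82 = 4229 - 82 = 4147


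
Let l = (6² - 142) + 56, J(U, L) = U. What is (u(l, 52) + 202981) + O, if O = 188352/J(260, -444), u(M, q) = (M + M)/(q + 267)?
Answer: 4223825607/20735 ≈ 2.0371e+5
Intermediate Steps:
l = -50 (l = (36 - 142) + 56 = -106 + 56 = -50)
u(M, q) = 2*M/(267 + q) (u(M, q) = (2*M)/(267 + q) = 2*M/(267 + q))
O = 47088/65 (O = 188352/260 = 188352*(1/260) = 47088/65 ≈ 724.43)
(u(l, 52) + 202981) + O = (2*(-50)/(267 + 52) + 202981) + 47088/65 = (2*(-50)/319 + 202981) + 47088/65 = (2*(-50)*(1/319) + 202981) + 47088/65 = (-100/319 + 202981) + 47088/65 = 64750839/319 + 47088/65 = 4223825607/20735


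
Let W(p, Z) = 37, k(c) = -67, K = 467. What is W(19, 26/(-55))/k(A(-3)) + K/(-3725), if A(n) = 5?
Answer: -169114/249575 ≈ -0.67761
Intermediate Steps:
W(19, 26/(-55))/k(A(-3)) + K/(-3725) = 37/(-67) + 467/(-3725) = 37*(-1/67) + 467*(-1/3725) = -37/67 - 467/3725 = -169114/249575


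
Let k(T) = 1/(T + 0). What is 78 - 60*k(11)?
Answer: 798/11 ≈ 72.545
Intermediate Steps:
k(T) = 1/T
78 - 60*k(11) = 78 - 60/11 = 798/11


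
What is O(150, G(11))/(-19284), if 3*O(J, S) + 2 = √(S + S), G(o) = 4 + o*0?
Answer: 1/28926 - √2/28926 ≈ -1.4320e-5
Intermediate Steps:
G(o) = 4 (G(o) = 4 + 0 = 4)
O(J, S) = -⅔ + √2*√S/3 (O(J, S) = -⅔ + √(S + S)/3 = -⅔ + √(2*S)/3 = -⅔ + (√2*√S)/3 = -⅔ + √2*√S/3)
O(150, G(11))/(-19284) = (-⅔ + √2*√4/3)/(-19284) = (-⅔ + (⅓)*√2*2)*(-1/19284) = (-⅔ + 2*√2/3)*(-1/19284) = 1/28926 - √2/28926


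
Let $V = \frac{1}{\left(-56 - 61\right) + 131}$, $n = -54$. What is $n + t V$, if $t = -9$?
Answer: $- \frac{765}{14} \approx -54.643$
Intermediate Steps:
$V = \frac{1}{14}$ ($V = \frac{1}{\left(-56 - 61\right) + 131} = \frac{1}{-117 + 131} = \frac{1}{14} \approx 0.071429$)
$n + t V = -54 - \frac{9}{14} = - \frac{765}{14}$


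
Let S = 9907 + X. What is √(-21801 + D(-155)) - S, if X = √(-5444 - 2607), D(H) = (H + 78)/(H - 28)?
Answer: -9907 - I*√8051 + I*√730079598/183 ≈ -9907.0 + 57.923*I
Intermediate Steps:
D(H) = (78 + H)/(-28 + H)
X = I*√8051 (X = √(-8051) = I*√8051 ≈ 89.727*I)
S = 9907 + I*√8051 ≈ 9907.0 + 89.727*I
√(-21801 + D(-155)) - S = √(-21801 + (78 - 155)/(-28 - 155)) - (9907 + I*√8051) = √(-21801 - 77/(-183)) + (-9907 - I*√8051) = √(-21801 - 1/183*(-77)) + (-9907 - I*√8051) = √(-21801 + 77/183) + (-9907 - I*√8051) = √(-3989506/183) + (-9907 - I*√8051) = I*√730079598/183 + (-9907 - I*√8051) = -9907 - I*√8051 + I*√730079598/183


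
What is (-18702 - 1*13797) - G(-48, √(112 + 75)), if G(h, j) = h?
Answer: -32451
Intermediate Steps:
(-18702 - 1*13797) - G(-48, √(112 + 75)) = (-18702 - 1*13797) - 1*(-48) = (-18702 - 13797) + 48 = -32499 + 48 = -32451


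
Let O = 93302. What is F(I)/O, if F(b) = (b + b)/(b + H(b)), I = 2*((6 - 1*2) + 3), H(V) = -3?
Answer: 14/513161 ≈ 2.7282e-5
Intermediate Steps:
I = 14 (I = 2*((6 - 2) + 3) = 2*(4 + 3) = 2*7 = 14)
F(b) = 2*b/(-3 + b) (F(b) = (b + b)/(b - 3) = (2*b)/(-3 + b) = 2*b/(-3 + b))
F(I)/O = (2*14/(-3 + 14))/93302 = (2*14/11)*(1/93302) = (2*14*(1/11))*(1/93302) = (28/11)*(1/93302) = 14/513161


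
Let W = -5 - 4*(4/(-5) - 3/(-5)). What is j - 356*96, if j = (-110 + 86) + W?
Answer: -171021/5 ≈ -34204.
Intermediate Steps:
W = -21/5 (W = -5 - 4*(4*(-1/5) - 3*(-1/5)) = -5 - 4*(-4/5 + 3/5) = -5 - 4*(-1/5) = -5 + 4/5 = -21/5 ≈ -4.2000)
j = -141/5 (j = (-110 + 86) - 21/5 = -24 - 21/5 = -141/5 ≈ -28.200)
j - 356*96 = -141/5 - 356*96 = -141/5 - 34176 = -171021/5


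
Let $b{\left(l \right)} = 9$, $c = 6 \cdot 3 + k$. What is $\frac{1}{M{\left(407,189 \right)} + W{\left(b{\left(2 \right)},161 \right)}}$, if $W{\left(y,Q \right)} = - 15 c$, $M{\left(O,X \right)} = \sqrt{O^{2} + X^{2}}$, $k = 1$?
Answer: $\frac{57}{24029} + \frac{\sqrt{201370}}{120145} \approx 0.0061071$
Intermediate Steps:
$c = 19$ ($c = 6 \cdot 3 + 1 = 18 + 1 = 19$)
$W{\left(y,Q \right)} = -285$ ($W{\left(y,Q \right)} = \left(-15\right) 19 = -285$)
$\frac{1}{M{\left(407,189 \right)} + W{\left(b{\left(2 \right)},161 \right)}} = \frac{1}{\sqrt{407^{2} + 189^{2}} - 285} = \frac{1}{\sqrt{165649 + 35721} - 285} = \frac{1}{\sqrt{201370} - 285} = \frac{1}{-285 + \sqrt{201370}}$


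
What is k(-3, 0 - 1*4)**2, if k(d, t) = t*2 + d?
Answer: 121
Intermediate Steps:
k(d, t) = d + 2*t (k(d, t) = 2*t + d = d + 2*t)
k(-3, 0 - 1*4)**2 = (-3 + 2*(0 - 1*4))**2 = (-3 + 2*(0 - 4))**2 = (-3 + 2*(-4))**2 = (-3 - 8)**2 = (-11)**2 = 121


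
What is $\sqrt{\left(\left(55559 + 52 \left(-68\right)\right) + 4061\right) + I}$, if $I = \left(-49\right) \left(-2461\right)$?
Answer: $\sqrt{176673} \approx 420.32$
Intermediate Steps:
$I = 120589$
$\sqrt{\left(\left(55559 + 52 \left(-68\right)\right) + 4061\right) + I} = \sqrt{\left(\left(55559 + 52 \left(-68\right)\right) + 4061\right) + 120589} = \sqrt{\left(\left(55559 - 3536\right) + 4061\right) + 120589} = \sqrt{\left(52023 + 4061\right) + 120589} = \sqrt{56084 + 120589} = \sqrt{176673}$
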